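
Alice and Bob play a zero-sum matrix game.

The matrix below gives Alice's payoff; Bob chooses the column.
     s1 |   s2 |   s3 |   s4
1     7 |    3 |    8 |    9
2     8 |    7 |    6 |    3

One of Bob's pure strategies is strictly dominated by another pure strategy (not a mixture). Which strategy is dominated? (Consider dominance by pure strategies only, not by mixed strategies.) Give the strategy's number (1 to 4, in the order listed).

Bob prefers columns that give Alice less. Compare s1 with s2: 3 < 7, 7 < 8.
So s2 strictly dominates s1 for Bob; s1 is strictly dominated.

1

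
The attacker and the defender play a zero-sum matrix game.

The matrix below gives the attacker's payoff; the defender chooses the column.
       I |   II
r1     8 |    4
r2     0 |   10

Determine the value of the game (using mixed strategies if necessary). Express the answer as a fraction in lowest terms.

Row minima are 4 and 0, so the attacker's maximin is 4; column maxima are 8 and 10, so the defender's minimax is 8. These differ, so the equilibrium is in mixed strategies.
Let the attacker play r1 with probability p. The defender is indifferent when 8p = 4p + 10(1−p), giving p = 5/7.
Let the defender play I with probability q. The attacker is indifferent when 8q + 4(1−q) = 10(1−q), giving q = 3/7.
The value is 8·(3/7) + (4)·(4/7) = 40/7.

40/7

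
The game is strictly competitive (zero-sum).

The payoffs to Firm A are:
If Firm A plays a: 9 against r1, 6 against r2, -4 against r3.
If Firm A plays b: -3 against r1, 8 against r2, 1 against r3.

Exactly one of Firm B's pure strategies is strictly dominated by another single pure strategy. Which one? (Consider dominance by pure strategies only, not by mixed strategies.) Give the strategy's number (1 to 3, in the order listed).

2

Firm B prefers columns that give Firm A less. Compare r2 with r3: -4 < 6, 1 < 8.
So r3 strictly dominates r2 for Firm B; r2 is strictly dominated.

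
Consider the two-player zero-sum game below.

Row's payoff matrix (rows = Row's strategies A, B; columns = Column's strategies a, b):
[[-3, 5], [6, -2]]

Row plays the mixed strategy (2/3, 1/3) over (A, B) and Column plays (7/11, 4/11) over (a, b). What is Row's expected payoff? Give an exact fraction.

32/33

Against (7/11, 4/11), each row's expected payoff is A: -1/11; B: 34/11.
Taking the (2/3, 1/3)-weighted average: (2/3)·(-1/11) + (1/3)·(34/11) = 32/33.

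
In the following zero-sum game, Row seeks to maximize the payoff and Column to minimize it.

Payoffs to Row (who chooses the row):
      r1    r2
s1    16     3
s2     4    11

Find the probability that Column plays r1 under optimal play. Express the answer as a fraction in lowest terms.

2/5

Row minima are 3 and 4, so Row's maximin is 4; column maxima are 16 and 11, so Column's minimax is 11. These differ, so the equilibrium is in mixed strategies.
Let Column play r1 with probability q. Row is indifferent when 16q + 3(1−q) = 4q + 11(1−q), giving q = 2/5.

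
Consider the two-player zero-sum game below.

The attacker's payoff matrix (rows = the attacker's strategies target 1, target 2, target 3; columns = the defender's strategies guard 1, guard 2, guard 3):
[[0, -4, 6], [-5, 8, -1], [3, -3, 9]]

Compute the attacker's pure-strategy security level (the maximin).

-3

The worst-case payoff for each row is target 1: -4, target 2: -5, target 3: -3.
The best of these is -3.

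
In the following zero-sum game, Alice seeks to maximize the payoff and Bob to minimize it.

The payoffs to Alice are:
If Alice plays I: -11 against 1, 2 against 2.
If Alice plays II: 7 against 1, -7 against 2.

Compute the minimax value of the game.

-7/3

Row minima are -11 and -7, so Alice's maximin is -7; column maxima are 7 and 2, so Bob's minimax is 2. These differ, so the equilibrium is in mixed strategies.
Let Alice play I with probability p. Bob is indifferent when −11p + 7(1−p) = 2p − 7(1−p), giving p = 14/27.
Let Bob play 1 with probability q. Alice is indifferent when −11q + 2(1−q) = 7q − 7(1−q), giving q = 1/3.
The value is -11·(1/3) + (2)·(2/3) = -7/3.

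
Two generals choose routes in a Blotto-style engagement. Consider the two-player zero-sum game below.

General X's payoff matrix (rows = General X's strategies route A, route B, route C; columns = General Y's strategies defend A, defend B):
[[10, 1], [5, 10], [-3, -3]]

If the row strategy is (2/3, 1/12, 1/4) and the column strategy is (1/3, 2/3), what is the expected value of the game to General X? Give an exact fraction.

Against (1/3, 2/3), each row's expected payoff is route A: 4; route B: 25/3; route C: -3.
Taking the (2/3, 1/12, 1/4)-weighted average: (2/3)·(4) + (1/12)·(25/3) + (1/4)·(-3) = 47/18.

47/18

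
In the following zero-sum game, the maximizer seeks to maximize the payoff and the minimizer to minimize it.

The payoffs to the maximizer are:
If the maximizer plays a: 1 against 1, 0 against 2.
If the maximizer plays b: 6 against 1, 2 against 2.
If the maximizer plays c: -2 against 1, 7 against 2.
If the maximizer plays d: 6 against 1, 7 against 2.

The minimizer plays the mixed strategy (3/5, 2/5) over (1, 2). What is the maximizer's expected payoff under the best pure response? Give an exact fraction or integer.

32/5

a: (1)·(3/5) + (0)·(2/5) = 3/5.
b: (6)·(3/5) + (2)·(2/5) = 22/5.
c: (-2)·(3/5) + (7)·(2/5) = 8/5.
d: (6)·(3/5) + (7)·(2/5) = 32/5.
The best pure response is d with expected payoff 32/5.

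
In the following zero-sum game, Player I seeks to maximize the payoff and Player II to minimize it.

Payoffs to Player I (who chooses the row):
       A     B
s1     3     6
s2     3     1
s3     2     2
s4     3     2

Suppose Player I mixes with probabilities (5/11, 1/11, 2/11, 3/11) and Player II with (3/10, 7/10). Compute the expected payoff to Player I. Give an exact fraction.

38/11

Against (3/10, 7/10), each row's expected payoff is s1: 51/10; s2: 8/5; s3: 2; s4: 23/10.
Taking the (5/11, 1/11, 2/11, 3/11)-weighted average: (5/11)·(51/10) + (1/11)·(8/5) + (2/11)·(2) + (3/11)·(23/10) = 38/11.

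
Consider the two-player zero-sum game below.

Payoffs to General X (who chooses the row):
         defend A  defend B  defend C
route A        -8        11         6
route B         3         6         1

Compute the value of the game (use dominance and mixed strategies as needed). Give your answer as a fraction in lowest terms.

13/8

Column defend B is strictly dominated by defend C for General Y (it gives General X more in every row).
The remaining 2×2 game on (route A, route B) × (defend A, defend C) has no saddle point. Let General X play route A with probability p; indifference gives −8p + 3(1−p) = 6p + (1−p), so p = 1/8.
Similarly General Y's optimal q on defend A is 5/16, and the value is -8·(5/16) + (6)·(11/16) = 13/8.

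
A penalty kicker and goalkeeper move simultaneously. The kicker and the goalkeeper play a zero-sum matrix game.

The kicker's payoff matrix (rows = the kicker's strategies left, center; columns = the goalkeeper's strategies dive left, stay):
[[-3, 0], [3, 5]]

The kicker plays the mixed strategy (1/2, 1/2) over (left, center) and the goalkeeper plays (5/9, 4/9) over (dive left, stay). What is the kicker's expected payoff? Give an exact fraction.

10/9

Against (5/9, 4/9), each row's expected payoff is left: -5/3; center: 35/9.
Taking the (1/2, 1/2)-weighted average: (1/2)·(-5/3) + (1/2)·(35/9) = 10/9.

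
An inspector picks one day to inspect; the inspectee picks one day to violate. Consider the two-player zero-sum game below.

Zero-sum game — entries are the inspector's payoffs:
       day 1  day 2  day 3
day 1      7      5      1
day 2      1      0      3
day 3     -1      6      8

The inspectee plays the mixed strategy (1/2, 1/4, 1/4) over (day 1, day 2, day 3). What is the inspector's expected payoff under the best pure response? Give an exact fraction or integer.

day 1: (7)·(1/2) + (5)·(1/4) + (1)·(1/4) = 5.
day 2: (1)·(1/2) + (0)·(1/4) + (3)·(1/4) = 5/4.
day 3: (-1)·(1/2) + (6)·(1/4) + (8)·(1/4) = 3.
The best pure response is day 1 with expected payoff 5.

5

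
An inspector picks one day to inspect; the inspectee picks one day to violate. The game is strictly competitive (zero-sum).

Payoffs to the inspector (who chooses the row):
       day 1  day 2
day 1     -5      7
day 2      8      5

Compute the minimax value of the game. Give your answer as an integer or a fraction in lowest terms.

Row minima are -5 and 5, so the inspector's maximin is 5; column maxima are 8 and 7, so the inspectee's minimax is 7. These differ, so the equilibrium is in mixed strategies.
Let the inspector play day 1 with probability p. The inspectee is indifferent when −5p + 8(1−p) = 7p + 5(1−p), giving p = 1/5.
Let the inspectee play day 1 with probability q. The inspector is indifferent when −5q + 7(1−q) = 8q + 5(1−q), giving q = 2/15.
The value is -5·(2/15) + (7)·(13/15) = 27/5.

27/5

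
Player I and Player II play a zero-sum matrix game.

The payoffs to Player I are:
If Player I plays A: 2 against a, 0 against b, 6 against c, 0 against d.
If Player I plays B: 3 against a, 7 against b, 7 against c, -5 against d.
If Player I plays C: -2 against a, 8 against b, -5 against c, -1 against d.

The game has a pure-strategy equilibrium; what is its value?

Row minima: 0, -5, -5 → Player I's maximin is 0.
Column maxima: 3, 8, 7, 0 → Player II's minimax is 0.
They coincide at (A, d), so the value is 0.

0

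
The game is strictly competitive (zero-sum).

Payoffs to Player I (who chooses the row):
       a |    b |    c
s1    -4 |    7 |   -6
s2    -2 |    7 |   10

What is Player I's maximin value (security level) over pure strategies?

The worst-case payoff for each row is s1: -6, s2: -2.
The best of these is -2.

-2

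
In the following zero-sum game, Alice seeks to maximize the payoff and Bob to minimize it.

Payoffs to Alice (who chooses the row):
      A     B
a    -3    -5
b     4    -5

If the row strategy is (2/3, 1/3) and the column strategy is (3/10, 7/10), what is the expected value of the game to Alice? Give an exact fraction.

Against (3/10, 7/10), each row's expected payoff is a: -22/5; b: -23/10.
Taking the (2/3, 1/3)-weighted average: (2/3)·(-22/5) + (1/3)·(-23/10) = -37/10.

-37/10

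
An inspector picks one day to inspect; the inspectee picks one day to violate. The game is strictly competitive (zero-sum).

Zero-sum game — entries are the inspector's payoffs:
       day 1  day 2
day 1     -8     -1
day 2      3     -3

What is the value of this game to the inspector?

Row minima are -8 and -3, so the inspector's maximin is -3; column maxima are 3 and -1, so the inspectee's minimax is -1. These differ, so the equilibrium is in mixed strategies.
Let the inspector play day 1 with probability p. The inspectee is indifferent when −8p + 3(1−p) = −p − 3(1−p), giving p = 6/13.
Let the inspectee play day 1 with probability q. The inspector is indifferent when −8q − (1−q) = 3q − 3(1−q), giving q = 2/13.
The value is -8·(2/13) + (-1)·(11/13) = -27/13.

-27/13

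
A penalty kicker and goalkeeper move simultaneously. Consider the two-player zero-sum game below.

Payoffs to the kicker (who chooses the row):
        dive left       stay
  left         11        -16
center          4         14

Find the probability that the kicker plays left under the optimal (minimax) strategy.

10/37

Row minima are -16 and 4, so the kicker's maximin is 4; column maxima are 11 and 14, so the goalkeeper's minimax is 11. These differ, so the equilibrium is in mixed strategies.
Let the kicker play left with probability p. The goalkeeper is indifferent when 11p + 4(1−p) = −16p + 14(1−p), giving p = 10/37.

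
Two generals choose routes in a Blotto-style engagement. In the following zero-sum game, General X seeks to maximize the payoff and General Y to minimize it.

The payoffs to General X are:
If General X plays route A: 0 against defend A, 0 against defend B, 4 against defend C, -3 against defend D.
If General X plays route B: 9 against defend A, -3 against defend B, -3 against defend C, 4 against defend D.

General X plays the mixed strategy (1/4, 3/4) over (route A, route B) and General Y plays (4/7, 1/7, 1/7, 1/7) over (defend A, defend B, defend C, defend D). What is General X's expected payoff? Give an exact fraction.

103/28

Against (4/7, 1/7, 1/7, 1/7), each row's expected payoff is route A: 1/7; route B: 34/7.
Taking the (1/4, 3/4)-weighted average: (1/4)·(1/7) + (3/4)·(34/7) = 103/28.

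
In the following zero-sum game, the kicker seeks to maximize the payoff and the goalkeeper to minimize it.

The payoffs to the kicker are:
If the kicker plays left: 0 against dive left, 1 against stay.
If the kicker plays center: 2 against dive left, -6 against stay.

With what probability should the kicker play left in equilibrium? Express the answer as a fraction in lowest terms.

Row minima are 0 and -6, so the kicker's maximin is 0; column maxima are 2 and 1, so the goalkeeper's minimax is 1. These differ, so the equilibrium is in mixed strategies.
Let the kicker play left with probability p. The goalkeeper is indifferent when 2(1−p) = p − 6(1−p), giving p = 8/9.

8/9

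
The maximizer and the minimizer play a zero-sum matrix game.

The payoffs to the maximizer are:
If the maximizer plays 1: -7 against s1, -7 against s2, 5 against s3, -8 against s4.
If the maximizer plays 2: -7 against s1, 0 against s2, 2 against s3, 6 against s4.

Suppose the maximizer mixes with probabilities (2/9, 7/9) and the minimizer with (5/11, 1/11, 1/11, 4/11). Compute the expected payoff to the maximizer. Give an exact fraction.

Against (5/11, 1/11, 1/11, 4/11), each row's expected payoff is 1: -69/11; 2: -9/11.
Taking the (2/9, 7/9)-weighted average: (2/9)·(-69/11) + (7/9)·(-9/11) = -67/33.

-67/33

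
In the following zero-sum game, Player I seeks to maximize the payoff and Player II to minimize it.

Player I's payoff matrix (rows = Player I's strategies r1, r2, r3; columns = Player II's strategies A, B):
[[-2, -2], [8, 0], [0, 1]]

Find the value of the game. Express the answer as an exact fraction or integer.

Row r1 is strictly dominated by row r3, so Player I never plays it.
The remaining 2×2 game on (r2, r3) × (A, B) has no saddle point. Let Player I play r2 with probability p; indifference gives 8p = (1−p), so p = 1/9.
Similarly Player II's optimal q on A is 1/9, and the value is 8·(1/9) + (0)·(8/9) = 8/9.

8/9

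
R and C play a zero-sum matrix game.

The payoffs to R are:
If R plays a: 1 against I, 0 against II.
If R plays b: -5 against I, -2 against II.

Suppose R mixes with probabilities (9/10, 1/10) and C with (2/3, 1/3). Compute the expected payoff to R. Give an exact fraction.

Against (2/3, 1/3), each row's expected payoff is a: 2/3; b: -4.
Taking the (9/10, 1/10)-weighted average: (9/10)·(2/3) + (1/10)·(-4) = 1/5.

1/5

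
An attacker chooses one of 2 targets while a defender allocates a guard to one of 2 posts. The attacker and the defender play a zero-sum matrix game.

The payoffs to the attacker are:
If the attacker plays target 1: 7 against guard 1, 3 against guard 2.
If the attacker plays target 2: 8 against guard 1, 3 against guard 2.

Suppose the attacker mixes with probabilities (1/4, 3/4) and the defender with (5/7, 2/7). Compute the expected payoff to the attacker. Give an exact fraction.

Against (5/7, 2/7), each row's expected payoff is target 1: 41/7; target 2: 46/7.
Taking the (1/4, 3/4)-weighted average: (1/4)·(41/7) + (3/4)·(46/7) = 179/28.

179/28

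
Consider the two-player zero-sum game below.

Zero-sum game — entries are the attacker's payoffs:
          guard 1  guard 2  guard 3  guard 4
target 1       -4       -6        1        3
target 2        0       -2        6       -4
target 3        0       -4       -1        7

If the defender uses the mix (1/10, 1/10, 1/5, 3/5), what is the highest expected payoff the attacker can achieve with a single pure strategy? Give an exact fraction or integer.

target 1: (-4)·(1/10) + (-6)·(1/10) + (1)·(1/5) + (3)·(3/5) = 1.
target 2: (0)·(1/10) + (-2)·(1/10) + (6)·(1/5) + (-4)·(3/5) = -7/5.
target 3: (0)·(1/10) + (-4)·(1/10) + (-1)·(1/5) + (7)·(3/5) = 18/5.
The best pure response is target 3 with expected payoff 18/5.

18/5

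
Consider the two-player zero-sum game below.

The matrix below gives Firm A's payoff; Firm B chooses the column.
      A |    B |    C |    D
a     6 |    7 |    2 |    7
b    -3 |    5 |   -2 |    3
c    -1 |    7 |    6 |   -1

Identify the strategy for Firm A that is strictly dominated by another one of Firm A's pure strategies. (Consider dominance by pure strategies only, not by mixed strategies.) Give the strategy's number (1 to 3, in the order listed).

Compare b with a: 6 > -3, 7 > 5, 2 > -2, 7 > 3.
So a strictly dominates b for Firm A; b is strictly dominated.

2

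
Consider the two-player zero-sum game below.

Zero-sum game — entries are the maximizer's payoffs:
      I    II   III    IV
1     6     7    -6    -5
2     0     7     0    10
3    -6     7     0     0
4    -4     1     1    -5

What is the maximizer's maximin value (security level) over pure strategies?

0

The worst-case payoff for each row is 1: -6, 2: 0, 3: -6, 4: -5.
The best of these is 0.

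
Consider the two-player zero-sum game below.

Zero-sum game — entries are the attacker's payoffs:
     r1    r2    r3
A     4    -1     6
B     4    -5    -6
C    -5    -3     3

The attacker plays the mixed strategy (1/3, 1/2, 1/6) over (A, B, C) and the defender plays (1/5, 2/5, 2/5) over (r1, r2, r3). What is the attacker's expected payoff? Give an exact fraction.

-31/30

Against (1/5, 2/5, 2/5), each row's expected payoff is A: 14/5; B: -18/5; C: -1.
Taking the (1/3, 1/2, 1/6)-weighted average: (1/3)·(14/5) + (1/2)·(-18/5) + (1/6)·(-1) = -31/30.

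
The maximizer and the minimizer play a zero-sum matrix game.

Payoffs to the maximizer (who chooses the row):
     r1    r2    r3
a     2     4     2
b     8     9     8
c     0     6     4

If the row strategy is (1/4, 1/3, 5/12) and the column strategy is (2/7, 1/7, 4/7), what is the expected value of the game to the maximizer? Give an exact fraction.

193/42

Against (2/7, 1/7, 4/7), each row's expected payoff is a: 16/7; b: 57/7; c: 22/7.
Taking the (1/4, 1/3, 5/12)-weighted average: (1/4)·(16/7) + (1/3)·(57/7) + (5/12)·(22/7) = 193/42.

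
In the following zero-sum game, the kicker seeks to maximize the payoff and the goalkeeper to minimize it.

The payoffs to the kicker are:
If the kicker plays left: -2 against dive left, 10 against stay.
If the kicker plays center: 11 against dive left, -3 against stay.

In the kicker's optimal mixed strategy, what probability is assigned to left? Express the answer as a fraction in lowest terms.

Row minima are -2 and -3, so the kicker's maximin is -2; column maxima are 11 and 10, so the goalkeeper's minimax is 10. These differ, so the equilibrium is in mixed strategies.
Let the kicker play left with probability p. The goalkeeper is indifferent when −2p + 11(1−p) = 10p − 3(1−p), giving p = 7/13.

7/13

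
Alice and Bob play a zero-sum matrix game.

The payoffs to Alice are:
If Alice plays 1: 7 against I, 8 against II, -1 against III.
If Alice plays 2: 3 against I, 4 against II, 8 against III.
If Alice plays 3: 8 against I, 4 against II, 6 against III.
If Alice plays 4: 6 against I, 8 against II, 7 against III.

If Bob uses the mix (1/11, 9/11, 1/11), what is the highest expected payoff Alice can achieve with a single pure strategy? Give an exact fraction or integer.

85/11

1: (7)·(1/11) + (8)·(9/11) + (-1)·(1/11) = 78/11.
2: (3)·(1/11) + (4)·(9/11) + (8)·(1/11) = 47/11.
3: (8)·(1/11) + (4)·(9/11) + (6)·(1/11) = 50/11.
4: (6)·(1/11) + (8)·(9/11) + (7)·(1/11) = 85/11.
The best pure response is 4 with expected payoff 85/11.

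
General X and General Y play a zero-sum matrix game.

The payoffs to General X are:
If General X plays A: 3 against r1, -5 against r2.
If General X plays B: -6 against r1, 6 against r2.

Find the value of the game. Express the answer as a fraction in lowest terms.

-3/5

Row minima are -5 and -6, so General X's maximin is -5; column maxima are 3 and 6, so General Y's minimax is 3. These differ, so the equilibrium is in mixed strategies.
Let General X play A with probability p. General Y is indifferent when 3p − 6(1−p) = −5p + 6(1−p), giving p = 3/5.
Let General Y play r1 with probability q. General X is indifferent when 3q − 5(1−q) = −6q + 6(1−q), giving q = 11/20.
The value is 3·(11/20) + (-5)·(9/20) = -3/5.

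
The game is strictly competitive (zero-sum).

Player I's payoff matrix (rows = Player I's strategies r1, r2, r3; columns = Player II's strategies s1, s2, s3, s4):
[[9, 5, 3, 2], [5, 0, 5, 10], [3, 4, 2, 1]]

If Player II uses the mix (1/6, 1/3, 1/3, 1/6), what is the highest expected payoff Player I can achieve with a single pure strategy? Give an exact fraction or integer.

r1: (9)·(1/6) + (5)·(1/3) + (3)·(1/3) + (2)·(1/6) = 9/2.
r2: (5)·(1/6) + (0)·(1/3) + (5)·(1/3) + (10)·(1/6) = 25/6.
r3: (3)·(1/6) + (4)·(1/3) + (2)·(1/3) + (1)·(1/6) = 8/3.
The best pure response is r1 with expected payoff 9/2.

9/2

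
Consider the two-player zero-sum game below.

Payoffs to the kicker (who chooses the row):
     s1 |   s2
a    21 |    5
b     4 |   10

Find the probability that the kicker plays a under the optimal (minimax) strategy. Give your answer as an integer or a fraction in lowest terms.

Row minima are 5 and 4, so the kicker's maximin is 5; column maxima are 21 and 10, so the goalkeeper's minimax is 10. These differ, so the equilibrium is in mixed strategies.
Let the kicker play a with probability p. The goalkeeper is indifferent when 21p + 4(1−p) = 5p + 10(1−p), giving p = 3/11.

3/11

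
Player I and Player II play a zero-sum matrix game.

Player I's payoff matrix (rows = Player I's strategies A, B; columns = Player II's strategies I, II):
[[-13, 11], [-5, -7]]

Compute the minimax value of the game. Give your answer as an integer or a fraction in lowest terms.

-73/13

Row minima are -13 and -7, so Player I's maximin is -7; column maxima are -5 and 11, so Player II's minimax is -5. These differ, so the equilibrium is in mixed strategies.
Let Player I play A with probability p. Player II is indifferent when −13p − 5(1−p) = 11p − 7(1−p), giving p = 1/13.
Let Player II play I with probability q. Player I is indifferent when −13q + 11(1−q) = −5q − 7(1−q), giving q = 9/13.
The value is -13·(9/13) + (11)·(4/13) = -73/13.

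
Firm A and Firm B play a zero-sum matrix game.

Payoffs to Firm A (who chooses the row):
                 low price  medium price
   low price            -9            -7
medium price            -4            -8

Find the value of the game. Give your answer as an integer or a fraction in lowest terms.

Row minima are -9 and -8, so Firm A's maximin is -8; column maxima are -4 and -7, so Firm B's minimax is -7. These differ, so the equilibrium is in mixed strategies.
Let Firm A play low price with probability p. Firm B is indifferent when −9p − 4(1−p) = −7p − 8(1−p), giving p = 2/3.
Let Firm B play low price with probability q. Firm A is indifferent when −9q − 7(1−q) = −4q − 8(1−q), giving q = 1/6.
The value is -9·(1/6) + (-7)·(5/6) = -22/3.

-22/3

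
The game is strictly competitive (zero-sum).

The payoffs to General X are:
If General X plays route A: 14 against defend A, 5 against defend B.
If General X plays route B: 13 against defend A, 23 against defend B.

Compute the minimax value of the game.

257/19

Row minima are 5 and 13, so General X's maximin is 13; column maxima are 14 and 23, so General Y's minimax is 14. These differ, so the equilibrium is in mixed strategies.
Let General X play route A with probability p. General Y is indifferent when 14p + 13(1−p) = 5p + 23(1−p), giving p = 10/19.
Let General Y play defend A with probability q. General X is indifferent when 14q + 5(1−q) = 13q + 23(1−q), giving q = 18/19.
The value is 14·(18/19) + (5)·(1/19) = 257/19.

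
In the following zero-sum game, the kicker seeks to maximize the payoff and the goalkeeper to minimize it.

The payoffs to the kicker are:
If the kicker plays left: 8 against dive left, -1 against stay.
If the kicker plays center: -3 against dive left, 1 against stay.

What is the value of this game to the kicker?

5/13

Row minima are -1 and -3, so the kicker's maximin is -1; column maxima are 8 and 1, so the goalkeeper's minimax is 1. These differ, so the equilibrium is in mixed strategies.
Let the kicker play left with probability p. The goalkeeper is indifferent when 8p − 3(1−p) = −p + (1−p), giving p = 4/13.
Let the goalkeeper play dive left with probability q. The kicker is indifferent when 8q − (1−q) = −3q + (1−q), giving q = 2/13.
The value is 8·(2/13) + (-1)·(11/13) = 5/13.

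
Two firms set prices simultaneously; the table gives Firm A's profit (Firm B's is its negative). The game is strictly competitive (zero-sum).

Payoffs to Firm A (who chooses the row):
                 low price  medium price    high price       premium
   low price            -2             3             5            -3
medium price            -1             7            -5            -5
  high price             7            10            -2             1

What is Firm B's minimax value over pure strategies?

1

The worst case (largest entry) in each column is low price: 7, medium price: 10, high price: 5, premium: 1.
The best (smallest) of these is 1.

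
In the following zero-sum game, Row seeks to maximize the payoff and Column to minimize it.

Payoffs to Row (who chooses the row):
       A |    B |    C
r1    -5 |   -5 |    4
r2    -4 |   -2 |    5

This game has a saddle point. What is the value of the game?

-4

Row minima: -5, -4 → Row's maximin is -4.
Column maxima: -4, -2, 5 → Column's minimax is -4.
They coincide at (r2, A), so the value is -4.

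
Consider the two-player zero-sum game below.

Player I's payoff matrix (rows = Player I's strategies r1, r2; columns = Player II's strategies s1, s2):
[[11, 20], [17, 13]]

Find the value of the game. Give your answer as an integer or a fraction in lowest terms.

Row minima are 11 and 13, so Player I's maximin is 13; column maxima are 17 and 20, so Player II's minimax is 17. These differ, so the equilibrium is in mixed strategies.
Let Player I play r1 with probability p. Player II is indifferent when 11p + 17(1−p) = 20p + 13(1−p), giving p = 4/13.
Let Player II play s1 with probability q. Player I is indifferent when 11q + 20(1−q) = 17q + 13(1−q), giving q = 7/13.
The value is 11·(7/13) + (20)·(6/13) = 197/13.

197/13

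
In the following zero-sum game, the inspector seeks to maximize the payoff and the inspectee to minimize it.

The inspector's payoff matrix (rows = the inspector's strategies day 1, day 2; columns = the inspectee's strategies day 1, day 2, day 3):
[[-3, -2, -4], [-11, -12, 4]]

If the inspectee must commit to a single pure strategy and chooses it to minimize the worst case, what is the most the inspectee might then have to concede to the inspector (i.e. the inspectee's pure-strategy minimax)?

The worst case (largest entry) in each column is day 1: -3, day 2: -2, day 3: 4.
The best (smallest) of these is -3.

-3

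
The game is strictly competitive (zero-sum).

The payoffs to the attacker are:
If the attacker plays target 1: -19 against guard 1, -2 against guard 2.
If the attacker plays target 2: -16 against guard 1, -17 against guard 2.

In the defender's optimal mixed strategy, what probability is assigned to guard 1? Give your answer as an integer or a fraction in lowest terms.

5/6

Row minima are -19 and -17, so the attacker's maximin is -17; column maxima are -16 and -2, so the defender's minimax is -16. These differ, so the equilibrium is in mixed strategies.
Let the defender play guard 1 with probability q. The attacker is indifferent when −19q − 2(1−q) = −16q − 17(1−q), giving q = 5/6.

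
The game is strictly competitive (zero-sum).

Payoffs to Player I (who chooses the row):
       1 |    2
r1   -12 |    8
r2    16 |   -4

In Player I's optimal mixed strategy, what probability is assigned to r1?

Row minima are -12 and -4, so Player I's maximin is -4; column maxima are 16 and 8, so Player II's minimax is 8. These differ, so the equilibrium is in mixed strategies.
Let Player I play r1 with probability p. Player II is indifferent when −12p + 16(1−p) = 8p − 4(1−p), giving p = 1/2.

1/2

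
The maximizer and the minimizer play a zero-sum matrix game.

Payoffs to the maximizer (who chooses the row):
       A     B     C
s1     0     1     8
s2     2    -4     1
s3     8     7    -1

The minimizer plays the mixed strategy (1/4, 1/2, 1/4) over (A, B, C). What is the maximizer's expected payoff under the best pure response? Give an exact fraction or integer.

s1: (0)·(1/4) + (1)·(1/2) + (8)·(1/4) = 5/2.
s2: (2)·(1/4) + (-4)·(1/2) + (1)·(1/4) = -5/4.
s3: (8)·(1/4) + (7)·(1/2) + (-1)·(1/4) = 21/4.
The best pure response is s3 with expected payoff 21/4.

21/4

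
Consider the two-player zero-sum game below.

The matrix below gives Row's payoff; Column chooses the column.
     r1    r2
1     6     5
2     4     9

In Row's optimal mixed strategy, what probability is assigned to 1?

Row minima are 5 and 4, so Row's maximin is 5; column maxima are 6 and 9, so Column's minimax is 6. These differ, so the equilibrium is in mixed strategies.
Let Row play 1 with probability p. Column is indifferent when 6p + 4(1−p) = 5p + 9(1−p), giving p = 5/6.

5/6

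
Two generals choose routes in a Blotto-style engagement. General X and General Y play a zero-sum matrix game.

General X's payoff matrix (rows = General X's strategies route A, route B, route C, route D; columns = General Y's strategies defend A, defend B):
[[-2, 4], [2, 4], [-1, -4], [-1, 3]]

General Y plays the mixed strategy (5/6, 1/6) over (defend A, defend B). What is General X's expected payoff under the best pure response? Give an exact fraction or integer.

route A: (-2)·(5/6) + (4)·(1/6) = -1.
route B: (2)·(5/6) + (4)·(1/6) = 7/3.
route C: (-1)·(5/6) + (-4)·(1/6) = -3/2.
route D: (-1)·(5/6) + (3)·(1/6) = -1/3.
The best pure response is route B with expected payoff 7/3.

7/3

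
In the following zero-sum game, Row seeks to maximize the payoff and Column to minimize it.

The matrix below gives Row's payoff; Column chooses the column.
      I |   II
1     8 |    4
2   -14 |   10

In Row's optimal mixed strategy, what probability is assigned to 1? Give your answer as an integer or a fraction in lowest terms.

6/7

Row minima are 4 and -14, so Row's maximin is 4; column maxima are 8 and 10, so Column's minimax is 8. These differ, so the equilibrium is in mixed strategies.
Let Row play 1 with probability p. Column is indifferent when 8p − 14(1−p) = 4p + 10(1−p), giving p = 6/7.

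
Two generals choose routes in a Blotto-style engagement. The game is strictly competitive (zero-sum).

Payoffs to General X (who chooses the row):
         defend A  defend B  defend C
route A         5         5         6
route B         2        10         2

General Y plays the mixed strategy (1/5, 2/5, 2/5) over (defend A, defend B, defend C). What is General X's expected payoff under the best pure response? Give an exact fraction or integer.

route A: (5)·(1/5) + (5)·(2/5) + (6)·(2/5) = 27/5.
route B: (2)·(1/5) + (10)·(2/5) + (2)·(2/5) = 26/5.
The best pure response is route A with expected payoff 27/5.

27/5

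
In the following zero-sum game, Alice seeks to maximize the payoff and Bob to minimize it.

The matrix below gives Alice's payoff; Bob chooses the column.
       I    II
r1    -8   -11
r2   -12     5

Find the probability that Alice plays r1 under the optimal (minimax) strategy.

Row minima are -11 and -12, so Alice's maximin is -11; column maxima are -8 and 5, so Bob's minimax is -8. These differ, so the equilibrium is in mixed strategies.
Let Alice play r1 with probability p. Bob is indifferent when −8p − 12(1−p) = −11p + 5(1−p), giving p = 17/20.

17/20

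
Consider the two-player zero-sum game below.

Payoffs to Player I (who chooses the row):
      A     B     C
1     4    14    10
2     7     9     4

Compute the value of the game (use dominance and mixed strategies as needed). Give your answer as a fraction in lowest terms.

6

Column B is strictly dominated by C for Player II (it gives Player I more in every row).
The remaining 2×2 game on (1, 2) × (A, C) has no saddle point. Let Player I play 1 with probability p; indifference gives 4p + 7(1−p) = 10p + 4(1−p), so p = 1/3.
Similarly Player II's optimal q on A is 2/3, and the value is 4·(2/3) + (10)·(1/3) = 6.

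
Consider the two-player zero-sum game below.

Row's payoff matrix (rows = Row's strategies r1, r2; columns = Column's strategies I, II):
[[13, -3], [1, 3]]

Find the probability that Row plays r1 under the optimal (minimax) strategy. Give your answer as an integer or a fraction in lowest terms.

1/9

Row minima are -3 and 1, so Row's maximin is 1; column maxima are 13 and 3, so Column's minimax is 3. These differ, so the equilibrium is in mixed strategies.
Let Row play r1 with probability p. Column is indifferent when 13p + (1−p) = −3p + 3(1−p), giving p = 1/9.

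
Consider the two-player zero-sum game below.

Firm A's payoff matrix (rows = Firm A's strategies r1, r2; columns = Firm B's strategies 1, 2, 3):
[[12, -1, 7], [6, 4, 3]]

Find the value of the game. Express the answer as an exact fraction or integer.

Column 1 is strictly dominated by 3 for Firm B (it gives Firm A more in every row).
The remaining 2×2 game on (r1, r2) × (2, 3) has no saddle point. Let Firm A play r1 with probability p; indifference gives −p + 4(1−p) = 7p + 3(1−p), so p = 1/9.
Similarly Firm B's optimal q on 2 is 4/9, and the value is -1·(4/9) + (7)·(5/9) = 31/9.

31/9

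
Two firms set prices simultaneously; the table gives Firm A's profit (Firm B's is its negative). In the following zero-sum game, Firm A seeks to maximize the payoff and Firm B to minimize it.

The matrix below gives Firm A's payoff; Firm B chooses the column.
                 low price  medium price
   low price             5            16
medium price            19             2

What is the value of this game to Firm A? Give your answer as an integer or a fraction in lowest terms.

Row minima are 5 and 2, so Firm A's maximin is 5; column maxima are 19 and 16, so Firm B's minimax is 16. These differ, so the equilibrium is in mixed strategies.
Let Firm A play low price with probability p. Firm B is indifferent when 5p + 19(1−p) = 16p + 2(1−p), giving p = 17/28.
Let Firm B play low price with probability q. Firm A is indifferent when 5q + 16(1−q) = 19q + 2(1−q), giving q = 1/2.
The value is 5·(1/2) + (16)·(1/2) = 21/2.

21/2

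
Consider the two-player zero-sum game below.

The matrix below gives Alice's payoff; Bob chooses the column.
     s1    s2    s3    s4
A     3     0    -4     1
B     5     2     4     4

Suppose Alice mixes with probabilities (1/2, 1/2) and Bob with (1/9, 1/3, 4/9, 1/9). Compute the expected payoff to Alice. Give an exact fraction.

19/18

Against (1/9, 1/3, 4/9, 1/9), each row's expected payoff is A: -4/3; B: 31/9.
Taking the (1/2, 1/2)-weighted average: (1/2)·(-4/3) + (1/2)·(31/9) = 19/18.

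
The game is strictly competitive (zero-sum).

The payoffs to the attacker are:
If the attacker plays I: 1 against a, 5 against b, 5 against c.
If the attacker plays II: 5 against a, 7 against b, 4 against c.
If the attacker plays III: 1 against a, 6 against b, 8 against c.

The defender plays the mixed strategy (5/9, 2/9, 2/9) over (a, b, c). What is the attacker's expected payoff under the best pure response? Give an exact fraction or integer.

I: (1)·(5/9) + (5)·(2/9) + (5)·(2/9) = 25/9.
II: (5)·(5/9) + (7)·(2/9) + (4)·(2/9) = 47/9.
III: (1)·(5/9) + (6)·(2/9) + (8)·(2/9) = 11/3.
The best pure response is II with expected payoff 47/9.

47/9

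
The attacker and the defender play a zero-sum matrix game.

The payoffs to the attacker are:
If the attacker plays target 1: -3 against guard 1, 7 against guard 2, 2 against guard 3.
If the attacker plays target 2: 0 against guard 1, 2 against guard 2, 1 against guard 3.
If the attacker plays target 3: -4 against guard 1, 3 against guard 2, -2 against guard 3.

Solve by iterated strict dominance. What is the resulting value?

0

Column guard 2 is strictly dominated by guard 1 for the defender (-3<7, 0<2, -4<3); eliminate guard 2.
Column guard 3 is strictly dominated by guard 1 for the defender (-3<2, 0<1, -4<-2); eliminate guard 3.
Row target 1 is strictly dominated by row target 2 (0>-3); eliminate target 1.
Row target 3 is strictly dominated by row target 2 (0>-4); eliminate target 3.
Only (target 2, guard 1) remains, with payoff 0.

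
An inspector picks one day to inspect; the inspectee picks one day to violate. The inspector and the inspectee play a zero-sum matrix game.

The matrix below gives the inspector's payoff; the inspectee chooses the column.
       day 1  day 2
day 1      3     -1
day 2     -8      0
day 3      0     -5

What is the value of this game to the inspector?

Row day 3 is strictly dominated by row day 1, so the inspector never plays it.
The remaining 2×2 game on (day 1, day 2) × (day 1, day 2) has no saddle point. Let the inspector play day 1 with probability p; indifference gives 3p − 8(1−p) = −p, so p = 2/3.
Similarly the inspectee's optimal q on day 1 is 1/12, and the value is 3·(1/12) + (-1)·(11/12) = -2/3.

-2/3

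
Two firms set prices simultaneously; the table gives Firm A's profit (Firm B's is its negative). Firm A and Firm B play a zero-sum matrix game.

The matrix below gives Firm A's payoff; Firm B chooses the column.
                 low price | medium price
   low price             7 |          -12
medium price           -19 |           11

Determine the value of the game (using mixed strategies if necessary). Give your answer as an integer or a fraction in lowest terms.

-151/49

Row minima are -12 and -19, so Firm A's maximin is -12; column maxima are 7 and 11, so Firm B's minimax is 7. These differ, so the equilibrium is in mixed strategies.
Let Firm A play low price with probability p. Firm B is indifferent when 7p − 19(1−p) = −12p + 11(1−p), giving p = 30/49.
Let Firm B play low price with probability q. Firm A is indifferent when 7q − 12(1−q) = −19q + 11(1−q), giving q = 23/49.
The value is 7·(23/49) + (-12)·(26/49) = -151/49.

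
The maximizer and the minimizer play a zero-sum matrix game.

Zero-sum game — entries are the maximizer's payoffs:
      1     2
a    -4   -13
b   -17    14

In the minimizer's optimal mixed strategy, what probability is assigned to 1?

27/40

Row minima are -13 and -17, so the maximizer's maximin is -13; column maxima are -4 and 14, so the minimizer's minimax is -4. These differ, so the equilibrium is in mixed strategies.
Let the minimizer play 1 with probability q. The maximizer is indifferent when −4q − 13(1−q) = −17q + 14(1−q), giving q = 27/40.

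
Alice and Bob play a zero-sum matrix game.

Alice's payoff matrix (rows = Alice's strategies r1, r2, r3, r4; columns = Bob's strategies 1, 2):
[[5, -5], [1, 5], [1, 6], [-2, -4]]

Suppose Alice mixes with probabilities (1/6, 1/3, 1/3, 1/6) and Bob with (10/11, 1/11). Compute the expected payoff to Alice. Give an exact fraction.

83/66

Against (10/11, 1/11), each row's expected payoff is r1: 45/11; r2: 15/11; r3: 16/11; r4: -24/11.
Taking the (1/6, 1/3, 1/3, 1/6)-weighted average: (1/6)·(45/11) + (1/3)·(15/11) + (1/3)·(16/11) + (1/6)·(-24/11) = 83/66.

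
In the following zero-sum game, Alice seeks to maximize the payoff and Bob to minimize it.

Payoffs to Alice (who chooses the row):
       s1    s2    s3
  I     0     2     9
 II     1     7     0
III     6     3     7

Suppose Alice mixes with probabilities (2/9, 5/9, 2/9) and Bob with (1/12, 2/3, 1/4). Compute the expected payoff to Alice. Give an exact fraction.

473/108

Against (1/12, 2/3, 1/4), each row's expected payoff is I: 43/12; II: 19/4; III: 17/4.
Taking the (2/9, 5/9, 2/9)-weighted average: (2/9)·(43/12) + (5/9)·(19/4) + (2/9)·(17/4) = 473/108.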